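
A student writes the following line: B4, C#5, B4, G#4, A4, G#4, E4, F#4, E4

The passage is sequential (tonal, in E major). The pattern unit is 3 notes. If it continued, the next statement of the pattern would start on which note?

C#4

Unit = 3 notes; the statements start on B4, G#4, E4, moving down a 3rd each time.
One more step down a 3rd gives C#4.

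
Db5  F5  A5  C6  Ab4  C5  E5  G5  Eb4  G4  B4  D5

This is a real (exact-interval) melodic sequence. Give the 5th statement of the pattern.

F3 A3 C#4 E4

Taking 4-note groups, the heads are Db5, Ab4, Eb4: the pattern moves down a 4th.
Extending down a 4th: Bb3 → F3.
From F3 the exact shape gives F3 A3 C#4 E4.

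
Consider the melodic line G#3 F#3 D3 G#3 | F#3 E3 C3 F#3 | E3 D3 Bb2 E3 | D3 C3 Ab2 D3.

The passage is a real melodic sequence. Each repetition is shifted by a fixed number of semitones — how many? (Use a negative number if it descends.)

Unit = 4 notes; the statements start on G#3, F#3, E3, D3, moving down a 2nd each time.
G#3 to F#3 spans -2 semitones.

-2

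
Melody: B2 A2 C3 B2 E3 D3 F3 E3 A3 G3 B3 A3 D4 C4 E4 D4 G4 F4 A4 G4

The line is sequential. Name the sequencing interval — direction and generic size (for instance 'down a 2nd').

With a 4-note motive the entries are B2, E3, A3, D4, G4, each up a 4th from the previous.
B2 to E3 is up a 4th.

up a 4th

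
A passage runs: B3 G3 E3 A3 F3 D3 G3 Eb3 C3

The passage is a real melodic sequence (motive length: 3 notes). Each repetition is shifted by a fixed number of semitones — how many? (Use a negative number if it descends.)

The 3-note cells begin on B3, A3, G3 — each down a 2nd from the last.
B3→A3 is 57 − 59 = -2 semitones.

-2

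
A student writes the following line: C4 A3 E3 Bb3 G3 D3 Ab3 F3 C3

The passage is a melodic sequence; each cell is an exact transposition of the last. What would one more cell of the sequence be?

Gb3 Eb3 Bb2

Taking 3-note groups, the heads are C4, Bb3, Ab3: the pattern moves down a 2nd.
Statement 4 starts on Gb3 and keeps the same exact contour: Gb3 Eb3 Bb2.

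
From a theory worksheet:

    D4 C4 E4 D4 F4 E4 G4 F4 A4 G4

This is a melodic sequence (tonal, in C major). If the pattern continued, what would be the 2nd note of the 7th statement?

B4

Grouping in 2s, the 2nd note of each cell is C4, D4, E4, F4, G4.
Carrying that up a 2nd forward: A4 → B4.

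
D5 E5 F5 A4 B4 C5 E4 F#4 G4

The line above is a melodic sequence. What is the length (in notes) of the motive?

9 notes total. Splitting into 3 groups of 3:
D5 E5 F5 | A4 B4 C5 | E4 F#4 G4
Every group is a transposition down a 4th of the one before; no shorter unit works.

3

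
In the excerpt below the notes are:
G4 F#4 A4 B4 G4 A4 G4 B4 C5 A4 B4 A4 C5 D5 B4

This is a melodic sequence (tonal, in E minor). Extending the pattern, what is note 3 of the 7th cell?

G5

With 5-note cells, note 3 of each statement runs A4, B4, C5.
Each moves up a 2nd. Continuing: D5 → E5 → F#5 → G5.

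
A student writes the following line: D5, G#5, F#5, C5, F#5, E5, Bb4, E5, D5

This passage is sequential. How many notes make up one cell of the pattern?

3

There are 9 notes; a 3-note unit gives 3 cells:
D5 G#5 F#5 | C5 F#5 E5 | Bb4 E5 D5
Every group is a transposition down a 2nd of the one before; no shorter unit works.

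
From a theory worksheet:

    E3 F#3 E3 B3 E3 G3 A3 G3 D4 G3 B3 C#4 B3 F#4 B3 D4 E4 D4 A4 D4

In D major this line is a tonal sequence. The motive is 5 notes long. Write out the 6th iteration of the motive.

With a 5-note motive the entries are E3, G3, B3, D4, each up a 3rd from the previous.
Extending up a 3rd: F#4 → A4.
From A4 the diatonic shape gives A4 B4 A4 E5 A4.

A4 B4 A4 E5 A4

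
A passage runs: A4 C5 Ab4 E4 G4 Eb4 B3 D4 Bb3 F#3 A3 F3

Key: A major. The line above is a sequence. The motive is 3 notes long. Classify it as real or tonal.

real

Each cell has the same semitone pattern (3, -4) — intervals are preserved exactly.
And C5 lies outside A major, so the sequence is real rather than tonal.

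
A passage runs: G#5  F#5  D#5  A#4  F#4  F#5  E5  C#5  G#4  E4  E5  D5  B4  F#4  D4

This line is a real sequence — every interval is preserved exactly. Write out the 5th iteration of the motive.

C5 Bb4 G4 D4 Bb3

The 5-note cells begin on G#5, F#5, E5 — each down a 2nd from the last.
Extending down a 2nd: D5 → C5.
So cell 5 is C5 Bb4 G4 D4 Bb3.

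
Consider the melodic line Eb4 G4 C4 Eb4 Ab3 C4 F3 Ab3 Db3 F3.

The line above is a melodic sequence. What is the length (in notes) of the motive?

There are 10 notes; a 2-note unit gives 5 cells:
Eb4 G4 | C4 Eb4 | Ab3 C4 | F3 Ab3 | Db3 F3
That's a consistent down a 3rd shift per cell, and no other grouping gives one.

2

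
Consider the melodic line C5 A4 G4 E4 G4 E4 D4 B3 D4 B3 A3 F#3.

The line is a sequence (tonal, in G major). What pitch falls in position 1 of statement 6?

B2

Grouping in 4s, the 1st note of each cell is C5, G4, D4.
Carrying that down a 4th forward: A3 → E3 → B2.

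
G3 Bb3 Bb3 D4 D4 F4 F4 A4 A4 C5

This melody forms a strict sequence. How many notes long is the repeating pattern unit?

2

10 notes total. Splitting into 5 groups of 2:
G3 Bb3 | Bb3 D4 | D4 F4 | F4 A4 | A4 C5
That's a consistent up a 3rd shift per cell, and no other grouping gives one.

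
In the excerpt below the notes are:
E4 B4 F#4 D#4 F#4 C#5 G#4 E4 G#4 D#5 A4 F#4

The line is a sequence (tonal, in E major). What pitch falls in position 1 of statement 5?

Grouping in 4s, the 1st note of each cell is E4, F#4, G#4.
Extending up a 2nd: A4 → B4.

B4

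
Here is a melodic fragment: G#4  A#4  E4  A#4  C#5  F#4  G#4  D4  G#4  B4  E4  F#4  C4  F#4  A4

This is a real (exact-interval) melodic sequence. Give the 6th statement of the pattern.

Bb3 C4 Gb3 C4 Eb4

The 5-note cells begin on G#4, F#4, E4 — each down a 2nd from the last.
Extending down a 2nd: D4 → C4 → Bb3.
Statement 6 starts on Bb3 and keeps the same exact contour: Bb3 C4 Gb3 C4 Eb4.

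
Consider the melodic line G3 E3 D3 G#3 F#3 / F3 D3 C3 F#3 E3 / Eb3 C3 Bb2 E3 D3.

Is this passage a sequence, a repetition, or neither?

Each 5-note cell is the previous one transposed down a 2nd.

sequence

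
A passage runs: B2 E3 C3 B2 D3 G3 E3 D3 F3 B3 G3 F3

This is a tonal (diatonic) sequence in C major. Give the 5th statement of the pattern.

C4 F4 D4 C4

Taking 4-note groups, the heads are B2, D3, F3: the pattern moves up a 3rd.
Carrying on: A3 → C4.
So cell 5 is C4 F4 D4 C4.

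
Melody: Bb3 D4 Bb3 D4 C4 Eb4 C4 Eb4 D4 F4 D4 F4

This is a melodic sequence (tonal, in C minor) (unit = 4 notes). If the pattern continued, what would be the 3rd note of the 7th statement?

The unit is 4 notes. Position-3 pitches of the 3 shown cells: Bb3, C4, D4.
Extending up a 2nd: Eb4 → F4 → G4 → Ab4.

Ab4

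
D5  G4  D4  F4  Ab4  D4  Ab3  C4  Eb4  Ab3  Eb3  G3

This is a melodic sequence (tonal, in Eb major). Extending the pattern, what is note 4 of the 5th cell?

With 4-note cells, note 4 of each statement runs F4, C4, G3.
Extending down a 4th: D3 → Ab2.

Ab2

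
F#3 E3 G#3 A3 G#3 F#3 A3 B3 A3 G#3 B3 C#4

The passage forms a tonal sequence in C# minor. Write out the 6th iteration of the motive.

D#4 C#4 E4 F#4

Taking 4-note groups, the heads are F#3, G#3, A3: the pattern moves up a 2nd.
Continuing the starts: B3 → C#4 → D#4.
From D#4 the diatonic shape gives D#4 C#4 E4 F#4.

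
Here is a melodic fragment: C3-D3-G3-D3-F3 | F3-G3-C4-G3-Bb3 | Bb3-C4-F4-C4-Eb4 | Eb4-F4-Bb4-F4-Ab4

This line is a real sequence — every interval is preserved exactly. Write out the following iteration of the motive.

Ab4 Bb4 Eb5 Bb4 Db5

With a 5-note motive the entries are C3, F3, Bb3, Eb4, each up a 4th from the previous.
From Ab4 the exact shape gives Ab4 Bb4 Eb5 Bb4 Db5.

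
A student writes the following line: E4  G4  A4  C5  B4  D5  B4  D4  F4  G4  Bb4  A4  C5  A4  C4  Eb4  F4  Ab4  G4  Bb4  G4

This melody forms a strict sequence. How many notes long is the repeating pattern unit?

7

There are 21 notes; a 7-note unit gives 3 cells:
E4 G4 A4 C5 B4 D5 B4 | D4 F4 G4 Bb4 A4 C5 A4 | C4 Eb4 F4 Ab4 G4 Bb4 G4
Every group is a transposition down a 2nd of the one before; no shorter unit works.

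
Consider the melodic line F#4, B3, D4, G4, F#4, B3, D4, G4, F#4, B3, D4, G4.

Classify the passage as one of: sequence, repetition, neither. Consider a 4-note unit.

repetition

Each 4-note cell is identical (F#4 B3 D4 G4), restated at the same pitch.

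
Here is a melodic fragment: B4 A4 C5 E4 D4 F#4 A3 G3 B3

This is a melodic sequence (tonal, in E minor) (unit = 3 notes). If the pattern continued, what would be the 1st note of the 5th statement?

G2

Grouping in 3s, the 1st note of each cell is B4, E4, A3.
Each moves down a 5th. Continuing: D3 → G2.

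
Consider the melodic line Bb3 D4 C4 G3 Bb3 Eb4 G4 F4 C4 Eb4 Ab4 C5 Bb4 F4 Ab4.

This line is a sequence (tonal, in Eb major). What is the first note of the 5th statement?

G5

The 5-note cells begin on Bb3, Eb4, Ab4 — each up a 4th from the last.
Extending the heads up a 4th: D5 → G5.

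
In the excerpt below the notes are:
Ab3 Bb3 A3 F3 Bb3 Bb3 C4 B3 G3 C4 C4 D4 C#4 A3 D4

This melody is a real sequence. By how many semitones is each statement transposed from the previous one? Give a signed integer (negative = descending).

2

Taking 5-note groups, the heads are Ab3, Bb3, C4: the pattern moves up a 2nd.
Counting half-steps from Ab3 to Bb3: 2.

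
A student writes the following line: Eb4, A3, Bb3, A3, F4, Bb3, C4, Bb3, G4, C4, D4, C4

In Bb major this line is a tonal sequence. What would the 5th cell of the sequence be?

With a 4-note motive the entries are Eb4, F4, G4, each up a 2nd from the previous.
Extending up a 2nd: A4 → Bb4.
So cell 5 is Bb4 Eb4 F4 Eb4.

Bb4 Eb4 F4 Eb4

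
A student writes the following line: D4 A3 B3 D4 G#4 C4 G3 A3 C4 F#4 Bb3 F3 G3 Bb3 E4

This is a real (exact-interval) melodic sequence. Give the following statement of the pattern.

Taking 5-note groups, the heads are D4, C4, Bb3: the pattern moves down a 2nd.
From Ab3 the exact shape gives Ab3 Eb3 F3 Ab3 D4.

Ab3 Eb3 F3 Ab3 D4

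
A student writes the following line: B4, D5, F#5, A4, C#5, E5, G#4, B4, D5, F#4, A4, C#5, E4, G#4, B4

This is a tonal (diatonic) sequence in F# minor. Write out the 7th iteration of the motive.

C#4 E4 G#4

With a 3-note motive the entries are B4, A4, G#4, F#4, E4, each down a 2nd from the previous.
Extending down a 2nd: D4 → C#4.
So cell 7 is C#4 E4 G#4.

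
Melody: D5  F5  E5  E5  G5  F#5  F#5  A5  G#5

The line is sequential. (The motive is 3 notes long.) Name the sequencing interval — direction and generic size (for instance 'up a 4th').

up a 2nd

Unit = 3 notes; the statements start on D5, E5, F#5, moving up a 2nd each time.
D5 to E5 is up a 2nd.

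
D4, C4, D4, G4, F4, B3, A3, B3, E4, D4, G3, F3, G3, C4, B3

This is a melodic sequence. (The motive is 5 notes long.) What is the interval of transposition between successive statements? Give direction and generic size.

Unit = 5 notes; the statements start on D4, B3, G3, moving down a 3rd each time.
From D4 to B3: down a 3rd.

down a 3rd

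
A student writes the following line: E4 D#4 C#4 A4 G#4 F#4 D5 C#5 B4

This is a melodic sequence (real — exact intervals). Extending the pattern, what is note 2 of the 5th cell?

B5

Grouping in 3s, the 2nd note of each cell is D#4, G#4, C#5.
Extending up a 4th: F#5 → B5.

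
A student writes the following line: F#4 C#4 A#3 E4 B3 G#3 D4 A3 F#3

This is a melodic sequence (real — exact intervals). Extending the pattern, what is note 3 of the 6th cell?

The unit is 3 notes. Position-3 pitches of the 3 shown cells: A#3, G#3, F#3.
Each moves down a 2nd. Continuing: E3 → D3 → C3.

C3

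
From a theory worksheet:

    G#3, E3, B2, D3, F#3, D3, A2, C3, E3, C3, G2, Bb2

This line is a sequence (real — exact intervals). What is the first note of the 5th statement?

C3

With a 4-note motive the entries are G#3, F#3, E3, each down a 2nd from the previous.
Extending the heads down a 2nd: D3 → C3.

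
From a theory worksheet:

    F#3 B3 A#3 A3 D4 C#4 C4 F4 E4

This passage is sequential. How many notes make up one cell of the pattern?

There are 9 notes; a 3-note unit gives 3 cells:
F#3 B3 A#3 | A3 D4 C#4 | C4 F4 E4
Each cell is the previous one up a 3rd — so the unit is 3 notes.

3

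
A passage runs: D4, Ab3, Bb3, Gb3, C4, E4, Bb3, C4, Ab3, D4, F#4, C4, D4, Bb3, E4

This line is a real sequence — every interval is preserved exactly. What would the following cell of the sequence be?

G#4 D4 E4 C4 F#4

Taking 5-note groups, the heads are D4, E4, F#4: the pattern moves up a 2nd.
From G#4 the exact shape gives G#4 D4 E4 C4 F#4.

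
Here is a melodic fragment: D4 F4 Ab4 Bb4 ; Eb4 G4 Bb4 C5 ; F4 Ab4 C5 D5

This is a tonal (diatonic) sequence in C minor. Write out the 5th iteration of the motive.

The 4-note cells begin on D4, Eb4, F4 — each up a 2nd from the last.
Continuing the starts: G4 → Ab4.
So cell 5 is Ab4 C5 Eb5 F5.

Ab4 C5 Eb5 F5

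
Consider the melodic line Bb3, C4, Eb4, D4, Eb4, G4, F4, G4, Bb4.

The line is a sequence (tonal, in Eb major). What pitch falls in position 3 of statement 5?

Grouping in 3s, the 3rd note of each cell is Eb4, G4, Bb4.
Each moves up a 3rd. Continuing: D5 → F5.

F5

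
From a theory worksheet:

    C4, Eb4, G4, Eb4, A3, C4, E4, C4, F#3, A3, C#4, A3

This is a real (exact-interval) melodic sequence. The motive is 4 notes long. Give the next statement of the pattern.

D#3 F#3 A#3 F#3

The 4-note cells begin on C4, A3, F#3 — each down a 3rd from the last.
So cell 4 is D#3 F#3 A#3 F#3.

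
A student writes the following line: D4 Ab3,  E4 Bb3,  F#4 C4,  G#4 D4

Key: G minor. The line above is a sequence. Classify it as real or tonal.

Each cell has the same semitone pattern (-6,) — intervals are preserved exactly.
And Ab3 lies outside G minor, so the sequence is real rather than tonal.

real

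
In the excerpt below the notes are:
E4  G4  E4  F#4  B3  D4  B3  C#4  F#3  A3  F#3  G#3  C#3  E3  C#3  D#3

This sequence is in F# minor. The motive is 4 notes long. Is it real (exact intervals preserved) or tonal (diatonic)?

real

Each cell has the same semitone pattern (3, -3, 2) — intervals are preserved exactly.
And G4 lies outside F# minor, so the sequence is real rather than tonal.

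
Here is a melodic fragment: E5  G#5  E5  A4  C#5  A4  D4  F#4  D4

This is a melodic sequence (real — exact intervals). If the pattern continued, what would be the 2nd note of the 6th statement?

Grouping in 3s, the 2nd note of each cell is G#5, C#5, F#4.
Carrying that down a 5th forward: B3 → E3 → A2.

A2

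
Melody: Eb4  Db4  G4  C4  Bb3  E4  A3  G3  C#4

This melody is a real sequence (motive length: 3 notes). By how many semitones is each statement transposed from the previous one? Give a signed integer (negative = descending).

The 3-note cells begin on Eb4, C4, A3 — each down a 3rd from the last.
Eb4→C4 is 60 − 63 = -3 semitones.

-3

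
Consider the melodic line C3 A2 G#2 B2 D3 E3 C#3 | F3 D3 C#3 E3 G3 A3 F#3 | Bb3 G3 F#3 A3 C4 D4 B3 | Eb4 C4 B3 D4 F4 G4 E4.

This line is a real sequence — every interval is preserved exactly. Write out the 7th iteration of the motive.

Gb5 Eb5 D5 F5 Ab5 Bb5 G5

With a 7-note motive the entries are C3, F3, Bb3, Eb4, each up a 4th from the previous.
Carrying on: Ab4 → Db5 → Gb5.
From Gb5 the exact shape gives Gb5 Eb5 D5 F5 Ab5 Bb5 G5.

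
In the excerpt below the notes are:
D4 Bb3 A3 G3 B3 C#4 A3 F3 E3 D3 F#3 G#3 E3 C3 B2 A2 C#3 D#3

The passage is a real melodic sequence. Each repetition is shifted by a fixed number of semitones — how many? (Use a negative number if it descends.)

Unit = 6 notes; the statements start on D4, A3, E3, moving down a 4th each time.
D4 to A3 spans -5 semitones.

-5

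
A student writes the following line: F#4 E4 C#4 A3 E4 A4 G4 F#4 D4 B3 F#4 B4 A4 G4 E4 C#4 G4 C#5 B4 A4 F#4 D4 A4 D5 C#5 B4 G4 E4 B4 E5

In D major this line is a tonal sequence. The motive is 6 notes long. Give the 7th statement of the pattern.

Unit = 6 notes; the statements start on F#4, G4, A4, B4, C#5, moving up a 2nd each time.
Extending up a 2nd: D5 → E5.
So cell 7 is E5 D5 B4 G4 D5 G5.

E5 D5 B4 G4 D5 G5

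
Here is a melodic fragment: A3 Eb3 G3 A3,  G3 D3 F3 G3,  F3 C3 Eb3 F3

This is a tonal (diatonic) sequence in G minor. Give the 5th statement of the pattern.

D3 A2 C3 D3

Taking 4-note groups, the heads are A3, G3, F3: the pattern moves down a 2nd.
Continuing the starts: Eb3 → D3.
So cell 5 is D3 A2 C3 D3.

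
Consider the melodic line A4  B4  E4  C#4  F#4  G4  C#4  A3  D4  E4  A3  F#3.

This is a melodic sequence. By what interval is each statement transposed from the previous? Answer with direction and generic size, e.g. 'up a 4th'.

down a 3rd

Unit = 4 notes; the statements start on A4, F#4, D4, moving down a 3rd each time.
From A4 to F#4: down a 3rd.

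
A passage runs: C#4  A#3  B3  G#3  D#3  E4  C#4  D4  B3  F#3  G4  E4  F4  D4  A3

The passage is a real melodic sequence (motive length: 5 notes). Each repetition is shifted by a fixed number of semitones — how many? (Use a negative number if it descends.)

3

Unit = 5 notes; the statements start on C#4, E4, G4, moving up a 3rd each time.
C#4 to E4 spans +3 semitones.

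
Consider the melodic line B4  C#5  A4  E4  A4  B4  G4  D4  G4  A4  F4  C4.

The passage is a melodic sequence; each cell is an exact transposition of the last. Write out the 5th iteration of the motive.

Eb4 F4 Db4 Ab3

With a 4-note motive the entries are B4, A4, G4, each down a 2nd from the previous.
Continuing the starts: F4 → Eb4.
From Eb4 the exact shape gives Eb4 F4 Db4 Ab3.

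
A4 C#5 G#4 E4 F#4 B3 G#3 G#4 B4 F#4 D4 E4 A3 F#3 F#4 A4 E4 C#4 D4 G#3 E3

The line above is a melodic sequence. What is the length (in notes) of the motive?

Try groups of 7 (3 cells in 21 notes):
A4 C#5 G#4 E4 F#4 B3 G#3 | G#4 B4 F#4 D4 E4 A3 F#3 | F#4 A4 E4 C#4 D4 G#3 E3
That's a consistent down a 2nd shift per cell, and no other grouping gives one.

7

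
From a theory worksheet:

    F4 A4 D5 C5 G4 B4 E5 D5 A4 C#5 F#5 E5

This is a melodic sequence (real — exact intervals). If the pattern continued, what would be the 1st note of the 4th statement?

B4

The unit is 4 notes. Position-1 pitches of the 3 shown cells: F4, G4, A4.
Each moves up a 2nd; the next is B4.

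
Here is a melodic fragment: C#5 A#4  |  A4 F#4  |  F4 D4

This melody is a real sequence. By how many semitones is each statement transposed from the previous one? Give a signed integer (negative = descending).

Unit = 2 notes; the statements start on C#5, A4, F4, moving down a 3rd each time.
C#5→A4 is 69 − 73 = -4 semitones.

-4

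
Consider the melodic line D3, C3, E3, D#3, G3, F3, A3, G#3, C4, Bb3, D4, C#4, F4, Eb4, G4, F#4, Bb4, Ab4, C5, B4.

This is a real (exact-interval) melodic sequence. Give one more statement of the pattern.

Eb5 Db5 F5 E5

The 4-note cells begin on D3, G3, C4, F4, Bb4 — each up a 4th from the last.
From Eb5 the exact shape gives Eb5 Db5 F5 E5.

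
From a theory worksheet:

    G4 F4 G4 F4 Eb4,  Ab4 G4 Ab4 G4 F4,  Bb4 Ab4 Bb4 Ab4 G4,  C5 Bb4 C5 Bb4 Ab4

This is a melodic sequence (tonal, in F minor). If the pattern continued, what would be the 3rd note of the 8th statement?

G5

The unit is 5 notes. Position-3 pitches of the 4 shown cells: G4, Ab4, Bb4, C5.
Each moves up a 2nd. Continuing: Db5 → Eb5 → F5 → G5.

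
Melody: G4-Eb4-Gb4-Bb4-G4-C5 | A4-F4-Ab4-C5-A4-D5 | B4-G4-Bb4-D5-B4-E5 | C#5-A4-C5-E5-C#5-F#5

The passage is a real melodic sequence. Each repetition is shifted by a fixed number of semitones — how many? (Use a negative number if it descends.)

2

Taking 6-note groups, the heads are G4, A4, B4, C#5: the pattern moves up a 2nd.
G4 to A4 spans +2 semitones.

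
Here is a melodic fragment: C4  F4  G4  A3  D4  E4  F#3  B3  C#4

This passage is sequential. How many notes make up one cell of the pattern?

3

Try groups of 3 (3 cells in 9 notes):
C4 F4 G4 | A3 D4 E4 | F#3 B3 C#4
Each cell is the previous one down a 3rd — so the unit is 3 notes.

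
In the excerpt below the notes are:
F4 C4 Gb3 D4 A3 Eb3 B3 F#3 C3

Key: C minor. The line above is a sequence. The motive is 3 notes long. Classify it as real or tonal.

real

Each cell has the same semitone pattern (-5, -6) — intervals are preserved exactly.
And Gb3 lies outside C minor, so the sequence is real rather than tonal.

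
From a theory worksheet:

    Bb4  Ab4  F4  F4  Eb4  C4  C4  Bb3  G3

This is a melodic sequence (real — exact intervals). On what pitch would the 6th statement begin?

A2

With a 3-note motive the entries are Bb4, F4, C4, each down a 4th from the previous.
Continuing: G3 → D3 → A2. Statement 6 starts on A2.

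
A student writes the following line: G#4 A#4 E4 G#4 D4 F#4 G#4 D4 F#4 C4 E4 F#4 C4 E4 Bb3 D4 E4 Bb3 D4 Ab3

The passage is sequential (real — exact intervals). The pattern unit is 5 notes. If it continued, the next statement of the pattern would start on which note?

The 5-note cells begin on G#4, F#4, E4, D4 — each down a 2nd from the last.
One more step down a 2nd gives C4.

C4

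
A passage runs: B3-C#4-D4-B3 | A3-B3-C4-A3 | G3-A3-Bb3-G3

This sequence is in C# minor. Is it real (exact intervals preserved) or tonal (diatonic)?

real

Each cell has the same semitone pattern (2, 1, -3) — intervals are preserved exactly.
And D4 lies outside C# minor, so the sequence is real rather than tonal.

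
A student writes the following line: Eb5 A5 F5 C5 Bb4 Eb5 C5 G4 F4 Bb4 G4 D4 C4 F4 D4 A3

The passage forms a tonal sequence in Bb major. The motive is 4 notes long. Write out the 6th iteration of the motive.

Taking 4-note groups, the heads are Eb5, Bb4, F4, C4: the pattern moves down a 4th.
Extending down a 4th: G3 → D3.
So cell 6 is D3 G3 Eb3 Bb2.

D3 G3 Eb3 Bb2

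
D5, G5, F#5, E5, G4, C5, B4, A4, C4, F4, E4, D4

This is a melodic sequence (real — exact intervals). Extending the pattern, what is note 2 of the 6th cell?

The unit is 4 notes. Position-2 pitches of the 3 shown cells: G5, C5, F4.
Each moves down a 5th. Continuing: Bb3 → Eb3 → Ab2.

Ab2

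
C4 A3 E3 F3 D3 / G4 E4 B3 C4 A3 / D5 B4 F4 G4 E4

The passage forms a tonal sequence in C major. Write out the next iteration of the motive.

Taking 5-note groups, the heads are C4, G4, D5: the pattern moves up a 5th.
From A5 the diatonic shape gives A5 F5 C5 D5 B4.

A5 F5 C5 D5 B4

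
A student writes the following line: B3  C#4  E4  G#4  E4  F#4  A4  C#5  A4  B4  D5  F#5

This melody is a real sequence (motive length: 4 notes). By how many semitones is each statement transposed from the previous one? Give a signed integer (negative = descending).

The 4-note cells begin on B3, E4, A4 — each up a 4th from the last.
B3 to E4 spans +5 semitones.

5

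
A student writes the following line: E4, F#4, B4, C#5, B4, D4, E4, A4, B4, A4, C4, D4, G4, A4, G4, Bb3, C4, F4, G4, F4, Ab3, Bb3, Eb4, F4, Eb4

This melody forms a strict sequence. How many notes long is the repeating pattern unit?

25 notes total. Splitting into 5 groups of 5:
E4 F#4 B4 C#5 B4 | D4 E4 A4 B4 A4 | C4 D4 G4 A4 G4 | Bb3 C4 F4 G4 F4 | Ab3 Bb3 Eb4 F4 Eb4
Every group is a transposition down a 2nd of the one before; no shorter unit works.

5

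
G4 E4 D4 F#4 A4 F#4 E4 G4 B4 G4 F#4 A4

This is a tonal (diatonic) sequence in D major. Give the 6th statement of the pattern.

With a 4-note motive the entries are G4, A4, B4, each up a 2nd from the previous.
Carrying on: C#5 → D5 → E5.
From E5 the diatonic shape gives E5 C#5 B4 D5.

E5 C#5 B4 D5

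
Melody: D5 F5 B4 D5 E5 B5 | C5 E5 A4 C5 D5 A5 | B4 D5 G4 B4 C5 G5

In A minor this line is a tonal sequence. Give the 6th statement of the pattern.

The 6-note cells begin on D5, C5, B4 — each down a 2nd from the last.
Extending down a 2nd: A4 → G4 → F4.
From F4 the diatonic shape gives F4 A4 D4 F4 G4 D5.

F4 A4 D4 F4 G4 D5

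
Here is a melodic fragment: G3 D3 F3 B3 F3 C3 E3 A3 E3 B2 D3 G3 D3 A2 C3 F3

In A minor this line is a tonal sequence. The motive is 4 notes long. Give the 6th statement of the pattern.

B2 F2 A2 D3

Unit = 4 notes; the statements start on G3, F3, E3, D3, moving down a 2nd each time.
Continuing the starts: C3 → B2.
So cell 6 is B2 F2 A2 D3.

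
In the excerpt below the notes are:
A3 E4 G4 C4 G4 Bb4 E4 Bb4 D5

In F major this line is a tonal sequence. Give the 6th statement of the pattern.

The 3-note cells begin on A3, C4, E4 — each up a 3rd from the last.
Extending up a 3rd: G4 → Bb4 → D5.
Statement 6 starts on D5 and keeps the same diatonic contour: D5 A5 C6.

D5 A5 C6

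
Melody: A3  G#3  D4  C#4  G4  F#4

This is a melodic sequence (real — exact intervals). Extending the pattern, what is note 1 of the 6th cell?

Grouping in 2s, the 1st note of each cell is A3, D4, G4.
Each moves up a 4th. Continuing: C5 → F5 → Bb5.

Bb5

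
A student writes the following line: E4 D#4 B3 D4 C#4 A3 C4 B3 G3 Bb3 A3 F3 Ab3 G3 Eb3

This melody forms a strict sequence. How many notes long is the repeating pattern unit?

3

15 notes total. Splitting into 5 groups of 3:
E4 D#4 B3 | D4 C#4 A3 | C4 B3 G3 | Bb3 A3 F3 | Ab3 G3 Eb3
That's a consistent down a 2nd shift per cell, and no other grouping gives one.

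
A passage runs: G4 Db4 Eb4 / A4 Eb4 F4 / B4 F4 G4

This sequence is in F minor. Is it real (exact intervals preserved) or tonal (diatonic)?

Each cell has the same semitone pattern (-6, 2) — intervals are preserved exactly.
And A4 lies outside F minor, so the sequence is real rather than tonal.

real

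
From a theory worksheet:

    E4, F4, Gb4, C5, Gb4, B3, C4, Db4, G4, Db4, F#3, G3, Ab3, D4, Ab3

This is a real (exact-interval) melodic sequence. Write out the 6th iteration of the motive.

Taking 5-note groups, the heads are E4, B3, F#3: the pattern moves down a 4th.
Extending down a 4th: C#3 → G#2 → D#2.
So cell 6 is D#2 E2 F2 B2 F2.

D#2 E2 F2 B2 F2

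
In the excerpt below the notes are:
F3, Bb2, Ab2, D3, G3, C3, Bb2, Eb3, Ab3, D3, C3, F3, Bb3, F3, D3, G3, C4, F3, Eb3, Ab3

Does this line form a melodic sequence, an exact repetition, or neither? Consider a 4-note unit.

Note 2 of cell 4 is F3; if this were a sequence it would be Eb3. No unit length gives a consistent transposition pattern.

neither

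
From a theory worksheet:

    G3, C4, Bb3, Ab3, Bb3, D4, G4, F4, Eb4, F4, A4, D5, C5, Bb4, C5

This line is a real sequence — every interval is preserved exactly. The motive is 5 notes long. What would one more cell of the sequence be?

With a 5-note motive the entries are G3, D4, A4, each up a 5th from the previous.
So cell 4 is E5 A5 G5 F5 G5.

E5 A5 G5 F5 G5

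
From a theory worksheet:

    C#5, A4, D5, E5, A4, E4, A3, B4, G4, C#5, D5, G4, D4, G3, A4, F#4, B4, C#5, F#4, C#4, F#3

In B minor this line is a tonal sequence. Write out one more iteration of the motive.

Unit = 7 notes; the statements start on C#5, B4, A4, moving down a 2nd each time.
So cell 4 is G4 E4 A4 B4 E4 B3 E3.

G4 E4 A4 B4 E4 B3 E3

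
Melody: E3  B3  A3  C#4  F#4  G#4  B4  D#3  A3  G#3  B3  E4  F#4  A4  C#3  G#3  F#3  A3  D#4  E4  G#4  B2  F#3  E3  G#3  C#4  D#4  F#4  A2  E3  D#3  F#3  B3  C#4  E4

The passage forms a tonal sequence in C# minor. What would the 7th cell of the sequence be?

F#2 C#3 B2 D#3 G#3 A3 C#4

Taking 7-note groups, the heads are E3, D#3, C#3, B2, A2: the pattern moves down a 2nd.
Extending down a 2nd: G#2 → F#2.
So cell 7 is F#2 C#3 B2 D#3 G#3 A3 C#4.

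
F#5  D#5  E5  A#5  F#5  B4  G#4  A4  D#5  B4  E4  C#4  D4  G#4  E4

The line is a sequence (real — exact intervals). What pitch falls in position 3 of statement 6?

F2

With 5-note cells, note 3 of each statement runs E5, A4, D4.
Each moves down a 5th. Continuing: G3 → C3 → F2.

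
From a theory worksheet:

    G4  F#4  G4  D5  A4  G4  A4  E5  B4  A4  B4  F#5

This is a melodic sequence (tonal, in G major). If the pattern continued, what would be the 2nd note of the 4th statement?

Grouping in 4s, the 2nd note of each cell is F#4, G4, A4.
Each moves up a 2nd; the next is B4.

B4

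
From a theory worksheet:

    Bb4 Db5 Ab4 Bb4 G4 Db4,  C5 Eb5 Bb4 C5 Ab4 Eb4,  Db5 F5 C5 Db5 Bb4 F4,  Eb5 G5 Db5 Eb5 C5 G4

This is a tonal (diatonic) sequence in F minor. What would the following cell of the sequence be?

F5 Ab5 Eb5 F5 Db5 Ab4

Unit = 6 notes; the statements start on Bb4, C5, Db5, Eb5, moving up a 2nd each time.
Statement 5 starts on F5 and keeps the same diatonic contour: F5 Ab5 Eb5 F5 Db5 Ab4.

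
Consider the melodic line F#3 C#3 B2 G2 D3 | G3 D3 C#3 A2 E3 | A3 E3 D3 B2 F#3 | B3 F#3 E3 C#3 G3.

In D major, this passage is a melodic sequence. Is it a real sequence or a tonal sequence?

tonal

Every note is diatonic to D major.
Cell 1 has -2 semitones from note 2 to 3, but cell 2 has -1 — the interval quality changes while the contour stays the same, which is the hallmark of a tonal sequence.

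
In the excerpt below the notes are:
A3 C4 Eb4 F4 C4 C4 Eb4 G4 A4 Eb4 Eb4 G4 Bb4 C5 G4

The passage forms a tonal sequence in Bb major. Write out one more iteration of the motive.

Unit = 5 notes; the statements start on A3, C4, Eb4, moving up a 3rd each time.
So cell 4 is G4 Bb4 D5 Eb5 Bb4.

G4 Bb4 D5 Eb5 Bb4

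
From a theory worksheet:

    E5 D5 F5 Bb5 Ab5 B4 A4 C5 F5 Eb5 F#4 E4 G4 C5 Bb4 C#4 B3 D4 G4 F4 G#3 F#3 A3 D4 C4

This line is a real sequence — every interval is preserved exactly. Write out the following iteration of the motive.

With a 5-note motive the entries are E5, B4, F#4, C#4, G#3, each down a 4th from the previous.
From D#3 the exact shape gives D#3 C#3 E3 A3 G3.

D#3 C#3 E3 A3 G3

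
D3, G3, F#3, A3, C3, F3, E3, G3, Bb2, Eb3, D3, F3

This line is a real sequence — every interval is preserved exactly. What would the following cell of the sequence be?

Ab2 Db3 C3 Eb3

The 4-note cells begin on D3, C3, Bb2 — each down a 2nd from the last.
From Ab2 the exact shape gives Ab2 Db3 C3 Eb3.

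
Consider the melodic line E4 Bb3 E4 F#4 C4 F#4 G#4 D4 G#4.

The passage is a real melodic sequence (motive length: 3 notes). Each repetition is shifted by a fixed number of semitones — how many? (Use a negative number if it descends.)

2

The 3-note cells begin on E4, F#4, G#4 — each up a 2nd from the last.
Counting half-steps from E4 to F#4: 2.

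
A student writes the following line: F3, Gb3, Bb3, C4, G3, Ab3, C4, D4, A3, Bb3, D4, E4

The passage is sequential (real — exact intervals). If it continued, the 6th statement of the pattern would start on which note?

D#4

The 4-note cells begin on F3, G3, A3 — each up a 2nd from the last.
Continuing: B3 → C#4 → D#4. Statement 6 starts on D#4.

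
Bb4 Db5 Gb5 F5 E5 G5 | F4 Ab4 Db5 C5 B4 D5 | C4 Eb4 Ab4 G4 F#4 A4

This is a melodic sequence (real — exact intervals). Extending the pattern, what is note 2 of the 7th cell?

G2

Grouping in 6s, the 2nd note of each cell is Db5, Ab4, Eb4.
Extending down a 4th: Bb3 → F3 → C3 → G2.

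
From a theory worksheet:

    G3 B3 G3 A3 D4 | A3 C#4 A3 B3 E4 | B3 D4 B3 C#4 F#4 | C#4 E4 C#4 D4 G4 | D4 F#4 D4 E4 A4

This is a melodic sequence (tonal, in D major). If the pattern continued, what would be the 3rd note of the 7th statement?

Grouping in 5s, the 3rd note of each cell is G3, A3, B3, C#4, D4.
Extending up a 2nd: E4 → F#4.

F#4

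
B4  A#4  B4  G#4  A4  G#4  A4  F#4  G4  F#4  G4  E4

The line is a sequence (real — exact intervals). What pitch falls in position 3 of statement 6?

Grouping in 4s, the 3rd note of each cell is B4, A4, G4.
Extending down a 2nd: F4 → Eb4 → Db4.

Db4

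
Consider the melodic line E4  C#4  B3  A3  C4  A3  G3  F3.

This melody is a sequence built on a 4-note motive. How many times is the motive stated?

2

8 notes in groups of 4 gives 8/4 = 2 statements.
Starts: E4, C4 — each down a 3rd.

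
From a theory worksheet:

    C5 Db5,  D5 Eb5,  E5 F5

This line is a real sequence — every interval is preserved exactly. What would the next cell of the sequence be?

F#5 G5

With a 2-note motive the entries are C5, D5, E5, each up a 2nd from the previous.
From F#5 the exact shape gives F#5 G5.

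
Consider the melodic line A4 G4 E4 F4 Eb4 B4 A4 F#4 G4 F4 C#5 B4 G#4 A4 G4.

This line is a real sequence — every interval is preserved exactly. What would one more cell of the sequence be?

D#5 C#5 A#4 B4 A4

Taking 5-note groups, the heads are A4, B4, C#5: the pattern moves up a 2nd.
So cell 4 is D#5 C#5 A#4 B4 A4.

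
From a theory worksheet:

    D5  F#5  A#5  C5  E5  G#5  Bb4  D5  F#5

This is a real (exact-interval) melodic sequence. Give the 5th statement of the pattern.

Gb4 Bb4 D5

The 3-note cells begin on D5, C5, Bb4 — each down a 2nd from the last.
Carrying on: Ab4 → Gb4.
From Gb4 the exact shape gives Gb4 Bb4 D5.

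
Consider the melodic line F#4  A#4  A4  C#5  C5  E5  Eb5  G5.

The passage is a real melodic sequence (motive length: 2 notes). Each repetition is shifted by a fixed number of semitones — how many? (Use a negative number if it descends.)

With a 2-note motive the entries are F#4, A4, C5, Eb5, each up a 3rd from the previous.
Counting half-steps from F#4 to A4: 3.

3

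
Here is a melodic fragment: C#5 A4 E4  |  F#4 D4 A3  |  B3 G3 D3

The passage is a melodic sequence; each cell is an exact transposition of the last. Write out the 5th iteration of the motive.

With a 3-note motive the entries are C#5, F#4, B3, each down a 5th from the previous.
Carrying on: E3 → A2.
Statement 5 starts on A2 and keeps the same exact contour: A2 F2 C2.

A2 F2 C2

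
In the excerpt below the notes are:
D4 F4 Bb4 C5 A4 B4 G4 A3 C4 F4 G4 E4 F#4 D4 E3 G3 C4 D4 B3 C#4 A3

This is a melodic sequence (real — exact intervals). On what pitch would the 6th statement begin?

Unit = 7 notes; the statements start on D4, A3, E3, moving down a 4th each time.
Extending the heads down a 4th: B2 → F#2 → C#2.

C#2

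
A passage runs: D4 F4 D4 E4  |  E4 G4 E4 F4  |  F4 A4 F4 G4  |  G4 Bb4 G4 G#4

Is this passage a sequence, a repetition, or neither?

neither

Note 4 of cell 4 is G#4; if this were a sequence it would be A4. No unit length gives a consistent transposition pattern.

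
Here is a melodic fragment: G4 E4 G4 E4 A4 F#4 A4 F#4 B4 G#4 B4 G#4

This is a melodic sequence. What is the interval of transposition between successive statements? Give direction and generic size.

The 4-note cells begin on G4, A4, B4 — each up a 2nd from the last.
G4 to A4 is up a 2nd.

up a 2nd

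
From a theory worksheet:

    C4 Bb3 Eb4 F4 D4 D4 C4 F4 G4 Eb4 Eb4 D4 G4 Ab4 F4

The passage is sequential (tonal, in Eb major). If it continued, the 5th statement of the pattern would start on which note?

G4

Unit = 5 notes; the statements start on C4, D4, Eb4, moving up a 2nd each time.
Extending the heads up a 2nd: F4 → G4.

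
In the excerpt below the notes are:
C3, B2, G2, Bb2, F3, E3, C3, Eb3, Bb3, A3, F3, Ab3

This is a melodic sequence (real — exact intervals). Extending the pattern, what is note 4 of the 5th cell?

With 4-note cells, note 4 of each statement runs Bb2, Eb3, Ab3.
Carrying that up a 4th forward: Db4 → Gb4.

Gb4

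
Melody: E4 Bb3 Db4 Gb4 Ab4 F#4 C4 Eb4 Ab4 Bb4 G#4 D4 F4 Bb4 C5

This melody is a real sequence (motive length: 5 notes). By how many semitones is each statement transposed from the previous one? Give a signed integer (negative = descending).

2

Taking 5-note groups, the heads are E4, F#4, G#4: the pattern moves up a 2nd.
E4 to F#4 spans +2 semitones.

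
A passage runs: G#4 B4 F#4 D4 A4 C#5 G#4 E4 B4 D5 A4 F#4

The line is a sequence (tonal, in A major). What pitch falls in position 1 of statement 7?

The unit is 4 notes. Position-1 pitches of the 3 shown cells: G#4, A4, B4.
Each moves up a 2nd. Continuing: C#5 → D5 → E5 → F#5.

F#5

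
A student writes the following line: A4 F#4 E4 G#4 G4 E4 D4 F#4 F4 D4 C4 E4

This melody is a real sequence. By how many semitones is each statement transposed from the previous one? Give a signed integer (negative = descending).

Taking 4-note groups, the heads are A4, G4, F4: the pattern moves down a 2nd.
A4→G4 is 67 − 69 = -2 semitones.

-2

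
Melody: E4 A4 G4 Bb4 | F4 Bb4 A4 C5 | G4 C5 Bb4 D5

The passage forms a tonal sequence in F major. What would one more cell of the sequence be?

A4 D5 C5 E5

Unit = 4 notes; the statements start on E4, F4, G4, moving up a 2nd each time.
Statement 4 starts on A4 and keeps the same diatonic contour: A4 D5 C5 E5.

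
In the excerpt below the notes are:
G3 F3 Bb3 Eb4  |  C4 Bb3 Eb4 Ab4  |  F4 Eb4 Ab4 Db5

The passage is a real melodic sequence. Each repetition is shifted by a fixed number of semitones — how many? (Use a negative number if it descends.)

With a 4-note motive the entries are G3, C4, F4, each up a 4th from the previous.
Counting half-steps from G3 to C4: 5.

5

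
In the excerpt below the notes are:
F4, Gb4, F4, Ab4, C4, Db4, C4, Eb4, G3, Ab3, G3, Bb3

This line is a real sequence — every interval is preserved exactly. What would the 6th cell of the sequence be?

E2 F2 E2 G2

Unit = 4 notes; the statements start on F4, C4, G3, moving down a 4th each time.
Continuing the starts: D3 → A2 → E2.
From E2 the exact shape gives E2 F2 E2 G2.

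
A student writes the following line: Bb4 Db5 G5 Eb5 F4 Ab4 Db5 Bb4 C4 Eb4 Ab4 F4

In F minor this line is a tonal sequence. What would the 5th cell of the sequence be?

Db3 F3 Bb3 G3

The 4-note cells begin on Bb4, F4, C4 — each down a 4th from the last.
Carrying on: G3 → Db3.
From Db3 the diatonic shape gives Db3 F3 Bb3 G3.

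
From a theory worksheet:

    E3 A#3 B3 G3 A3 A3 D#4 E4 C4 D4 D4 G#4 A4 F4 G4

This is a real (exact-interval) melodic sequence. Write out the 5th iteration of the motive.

The 5-note cells begin on E3, A3, D4 — each up a 4th from the last.
Carrying on: G4 → C5.
Statement 5 starts on C5 and keeps the same exact contour: C5 F#5 G5 Eb5 F5.

C5 F#5 G5 Eb5 F5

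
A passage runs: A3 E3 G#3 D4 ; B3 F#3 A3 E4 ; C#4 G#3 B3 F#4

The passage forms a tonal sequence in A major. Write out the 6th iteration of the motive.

Unit = 4 notes; the statements start on A3, B3, C#4, moving up a 2nd each time.
Carrying on: D4 → E4 → F#4.
Statement 6 starts on F#4 and keeps the same diatonic contour: F#4 C#4 E4 B4.

F#4 C#4 E4 B4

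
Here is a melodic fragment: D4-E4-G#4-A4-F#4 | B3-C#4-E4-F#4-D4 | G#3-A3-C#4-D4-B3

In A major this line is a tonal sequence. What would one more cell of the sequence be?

Unit = 5 notes; the statements start on D4, B3, G#3, moving down a 3rd each time.
Statement 4 starts on E3 and keeps the same diatonic contour: E3 F#3 A3 B3 G#3.

E3 F#3 A3 B3 G#3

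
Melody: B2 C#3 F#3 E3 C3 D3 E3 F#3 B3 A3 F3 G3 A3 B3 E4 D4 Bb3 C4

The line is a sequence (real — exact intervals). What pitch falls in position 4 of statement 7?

With 6-note cells, note 4 of each statement runs E3, A3, D4.
Each moves up a 4th. Continuing: G4 → C5 → F5 → Bb5.

Bb5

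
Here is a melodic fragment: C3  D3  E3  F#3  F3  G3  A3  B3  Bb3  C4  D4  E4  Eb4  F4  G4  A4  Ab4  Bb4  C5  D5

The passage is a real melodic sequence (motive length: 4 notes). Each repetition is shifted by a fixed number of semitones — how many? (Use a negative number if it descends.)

With a 4-note motive the entries are C3, F3, Bb3, Eb4, Ab4, each up a 4th from the previous.
C3 to F3 spans +5 semitones.

5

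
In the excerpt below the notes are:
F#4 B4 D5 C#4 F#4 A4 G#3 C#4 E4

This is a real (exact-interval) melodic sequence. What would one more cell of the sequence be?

D#3 G#3 B3

Taking 3-note groups, the heads are F#4, C#4, G#3: the pattern moves down a 4th.
From D#3 the exact shape gives D#3 G#3 B3.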